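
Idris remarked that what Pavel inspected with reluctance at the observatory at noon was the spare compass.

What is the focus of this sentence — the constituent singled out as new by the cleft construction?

In a pseudo-cleft "What ... was X", the post-copular constituent X is the focus.
Here the focus is "the spare compass". The backgrounded (presupposed) material includes "Pavel", "at the observatory", "with reluctance" and "at noon".

the spare compass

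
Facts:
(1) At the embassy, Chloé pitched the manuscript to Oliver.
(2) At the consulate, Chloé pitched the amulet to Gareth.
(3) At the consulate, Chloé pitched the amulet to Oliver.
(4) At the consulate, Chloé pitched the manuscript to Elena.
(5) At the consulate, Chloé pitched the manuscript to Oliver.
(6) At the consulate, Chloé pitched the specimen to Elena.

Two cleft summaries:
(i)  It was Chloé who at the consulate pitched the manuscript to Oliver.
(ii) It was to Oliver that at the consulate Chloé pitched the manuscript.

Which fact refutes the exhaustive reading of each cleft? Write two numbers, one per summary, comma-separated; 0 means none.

(i): focus "Chloé". No fact shares same thing, recipient, setting (the manuscript / Oliver / at the consulate) with a different agent. 0.
(ii): focus "Oliver". Looking for same agent, thing, setting (Chloé / the manuscript / at the consulate) with some other recipient — fact (4) has Elena there. Refuted.

0, 4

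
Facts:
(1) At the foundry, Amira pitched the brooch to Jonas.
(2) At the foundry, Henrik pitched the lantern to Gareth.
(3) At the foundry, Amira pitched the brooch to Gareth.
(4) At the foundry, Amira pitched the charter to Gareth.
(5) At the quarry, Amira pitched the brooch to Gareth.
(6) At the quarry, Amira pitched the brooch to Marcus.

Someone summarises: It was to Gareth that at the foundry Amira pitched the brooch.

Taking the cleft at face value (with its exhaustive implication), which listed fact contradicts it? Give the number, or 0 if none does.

1

The cleft puts "Gareth" in focus and presupposes the open proposition with same agent, thing, setting (Amira / the brooch / at the foundry).
The exhaustive reading says no other recipient fits that background.
But fact (1) also has same agent, thing, setting (Amira / the brooch / at the foundry), with recipient = Jonas — so the exhaustive reading fails.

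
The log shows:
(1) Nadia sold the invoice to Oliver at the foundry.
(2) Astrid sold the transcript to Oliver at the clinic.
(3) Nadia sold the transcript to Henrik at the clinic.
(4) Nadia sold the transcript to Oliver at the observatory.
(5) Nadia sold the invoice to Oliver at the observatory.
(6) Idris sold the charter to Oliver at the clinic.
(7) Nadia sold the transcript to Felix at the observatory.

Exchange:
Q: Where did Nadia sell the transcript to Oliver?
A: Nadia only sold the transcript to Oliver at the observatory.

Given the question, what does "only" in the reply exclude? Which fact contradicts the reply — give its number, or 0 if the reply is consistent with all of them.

The question "Where did ...?" targets the setting, so in the reply the focus falls on "at the observatory".
"Only" then excludes alternative settings while the background — same agent, thing, recipient (Nadia / the transcript / Oliver) — is held fixed.
No listed fact shares that background with another setting. Nothing contradicts the reply.
(Fact (5) would refute a reading with focus on the thing — but that is not what the question asks.)

0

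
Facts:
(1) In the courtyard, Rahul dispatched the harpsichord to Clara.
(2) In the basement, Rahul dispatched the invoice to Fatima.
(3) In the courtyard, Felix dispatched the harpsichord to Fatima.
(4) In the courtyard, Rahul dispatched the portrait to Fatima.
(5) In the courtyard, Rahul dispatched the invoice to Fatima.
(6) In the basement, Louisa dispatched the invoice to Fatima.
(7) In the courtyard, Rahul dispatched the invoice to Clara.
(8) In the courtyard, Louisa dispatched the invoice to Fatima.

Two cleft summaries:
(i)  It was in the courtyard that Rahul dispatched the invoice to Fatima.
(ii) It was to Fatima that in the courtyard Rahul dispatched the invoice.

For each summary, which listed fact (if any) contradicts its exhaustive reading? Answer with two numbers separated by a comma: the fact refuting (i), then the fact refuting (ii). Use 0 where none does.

(i): focus "in the courtyard". Looking for same agent, thing, recipient (Rahul / the invoice / Fatima) with some other setting — fact (2) has in the basement there. Refuted.
(ii): focus "Fatima". Looking for same agent, thing, setting (Rahul / the invoice / in the courtyard) with some other recipient — fact (7) has Clara there. Refuted.

2, 7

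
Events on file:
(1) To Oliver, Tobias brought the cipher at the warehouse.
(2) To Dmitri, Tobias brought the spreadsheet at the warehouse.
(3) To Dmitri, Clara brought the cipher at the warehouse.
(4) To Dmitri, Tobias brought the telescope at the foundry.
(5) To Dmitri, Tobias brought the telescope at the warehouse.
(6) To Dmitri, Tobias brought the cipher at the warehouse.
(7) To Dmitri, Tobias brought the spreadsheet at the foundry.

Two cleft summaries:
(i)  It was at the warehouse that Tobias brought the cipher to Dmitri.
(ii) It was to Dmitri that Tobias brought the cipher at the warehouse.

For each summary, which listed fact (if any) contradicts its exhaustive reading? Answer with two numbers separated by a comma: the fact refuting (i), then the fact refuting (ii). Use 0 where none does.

0, 1

(i): focus "at the warehouse". No fact shares agent = Tobias, thing = the cipher, recipient = Dmitri with a different setting. 0.
(ii): focus "Dmitri". Looking for agent = Tobias, thing = the cipher, setting = at the warehouse with some other recipient — fact (1) has Oliver there. Refuted.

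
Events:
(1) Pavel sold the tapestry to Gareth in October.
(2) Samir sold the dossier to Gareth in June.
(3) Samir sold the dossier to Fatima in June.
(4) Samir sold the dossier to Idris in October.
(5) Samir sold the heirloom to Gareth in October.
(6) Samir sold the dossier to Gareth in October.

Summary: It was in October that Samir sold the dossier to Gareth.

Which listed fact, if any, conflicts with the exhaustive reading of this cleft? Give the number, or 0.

Focus of the cleft: "in October" (the setting). Presupposed background: agent = Samir, thing = the dossier, recipient = Gareth.
The exhaustive reading says no other setting fits that background.
But fact (2) also has agent = Samir, thing = the dossier, recipient = Gareth, with setting = in June — so the exhaustive reading fails.

2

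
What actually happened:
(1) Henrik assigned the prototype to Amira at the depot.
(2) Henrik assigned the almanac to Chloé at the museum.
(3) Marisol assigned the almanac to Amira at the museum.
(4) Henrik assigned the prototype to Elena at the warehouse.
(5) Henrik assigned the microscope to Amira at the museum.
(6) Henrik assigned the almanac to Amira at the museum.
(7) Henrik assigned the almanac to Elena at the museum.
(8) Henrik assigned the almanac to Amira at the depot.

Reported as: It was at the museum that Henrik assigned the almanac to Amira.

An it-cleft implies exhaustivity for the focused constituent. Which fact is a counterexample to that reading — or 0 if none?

The cleft puts "at the museum" in focus and presupposes the open proposition with same agent, thing, recipient (Henrik / the almanac / Amira).
The exhaustive reading says no other setting fits that background.
Fact (8) shares the background but with setting = at the depot; exhaustivity is violated.

8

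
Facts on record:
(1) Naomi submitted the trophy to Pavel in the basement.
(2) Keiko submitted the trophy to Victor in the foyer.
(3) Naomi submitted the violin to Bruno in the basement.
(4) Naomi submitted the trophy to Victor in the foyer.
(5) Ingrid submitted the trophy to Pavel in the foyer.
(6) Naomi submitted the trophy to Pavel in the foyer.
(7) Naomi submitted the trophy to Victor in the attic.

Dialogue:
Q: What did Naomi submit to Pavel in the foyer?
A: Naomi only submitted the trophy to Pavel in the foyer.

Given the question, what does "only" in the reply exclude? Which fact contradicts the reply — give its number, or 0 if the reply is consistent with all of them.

Answering "What did ...?" puts focus on the thing — here, "the trophy".
"Only" then excludes alternative things while the background — Naomi as agent and Pavel as recipient and in the foyer as setting — is held fixed.
No listed fact shares that background with another thing. Nothing contradicts the reply.
(Fact (4) would refute a reading with focus on the recipient — but that is not what the question asks.)

0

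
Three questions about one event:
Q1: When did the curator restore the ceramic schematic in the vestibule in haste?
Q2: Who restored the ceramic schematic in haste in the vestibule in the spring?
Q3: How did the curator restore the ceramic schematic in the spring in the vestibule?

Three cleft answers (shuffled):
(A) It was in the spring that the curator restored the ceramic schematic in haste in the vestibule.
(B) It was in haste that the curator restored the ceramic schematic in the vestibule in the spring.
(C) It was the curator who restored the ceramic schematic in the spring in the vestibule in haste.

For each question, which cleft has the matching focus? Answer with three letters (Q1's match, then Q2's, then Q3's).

ACB

Q1 asks about the time; cleft (A) focuses "in the spring", which is the time — so Q1 → A.
Q2 asks about the subject (agent); cleft (C) focuses "the curator", which is the subject (agent) — so Q2 → C.
Q3 asks about the manner; cleft (B) focuses "in haste", which is the manner — so Q3 → B.
Mapping: Q1→A, Q2→C, Q3→B.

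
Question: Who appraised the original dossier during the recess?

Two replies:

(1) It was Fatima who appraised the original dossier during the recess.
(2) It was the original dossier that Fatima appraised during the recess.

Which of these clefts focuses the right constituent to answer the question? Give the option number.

1

The question word "who" targets the subject (agent).
Option (1) clefts "Fatima" — that matches what the question asks about.
Option (2) clefts "the original dossier" — the direct object, not what was asked.
So the congruent reply is (1).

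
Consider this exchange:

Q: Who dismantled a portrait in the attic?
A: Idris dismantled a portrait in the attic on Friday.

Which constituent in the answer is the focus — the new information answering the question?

Idris

The wh-word "who" asks about the subject (agent).
In the answer, "a portrait" and "in the attic" are given — repeated from the question.
"on Friday" is also new, but it specifies the time, which is not what the question asks about — so it is not the focus.
The constituent filling the subject (agent) gap is "Idris"; that is the focus.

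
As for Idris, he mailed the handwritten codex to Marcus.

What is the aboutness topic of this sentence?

Idris

The construction explicitly marks "Idris" as what the sentence is about — the topic.
The remainder of the clause is the comment (what is said about the topic).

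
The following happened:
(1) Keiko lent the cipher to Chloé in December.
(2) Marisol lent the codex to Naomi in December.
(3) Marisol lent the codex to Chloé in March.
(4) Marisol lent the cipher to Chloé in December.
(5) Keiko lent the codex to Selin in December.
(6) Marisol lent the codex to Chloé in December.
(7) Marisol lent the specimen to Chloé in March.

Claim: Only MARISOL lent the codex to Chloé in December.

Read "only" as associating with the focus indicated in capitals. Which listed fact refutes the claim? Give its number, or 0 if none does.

Focus (in capitals) is "Marisol" — the agent. "Only" excludes alternative agents while holding fixed same thing, recipient, setting (the codex / Chloé / in December).
No fact matches same thing, recipient, setting (the codex / Chloé / in December) with a different agent — every other fact differs on at least one backgrounded slot. So no fact refutes it.

0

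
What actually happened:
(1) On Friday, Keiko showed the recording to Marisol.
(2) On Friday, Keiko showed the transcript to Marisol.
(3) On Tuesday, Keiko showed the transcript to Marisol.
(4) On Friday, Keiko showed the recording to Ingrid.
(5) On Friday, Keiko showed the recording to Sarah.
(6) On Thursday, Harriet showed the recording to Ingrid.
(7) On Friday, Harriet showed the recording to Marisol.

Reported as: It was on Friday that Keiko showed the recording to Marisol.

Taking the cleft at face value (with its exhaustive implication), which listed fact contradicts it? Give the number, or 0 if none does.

The cleft puts "on Friday" in focus and presupposes the open proposition with agent = Keiko, thing = the recording, recipient = Marisol.
Exhaustivity: on Friday is the only setting satisfying that background.
No listed fact matches the background with a different setting. Exhaustivity holds.

0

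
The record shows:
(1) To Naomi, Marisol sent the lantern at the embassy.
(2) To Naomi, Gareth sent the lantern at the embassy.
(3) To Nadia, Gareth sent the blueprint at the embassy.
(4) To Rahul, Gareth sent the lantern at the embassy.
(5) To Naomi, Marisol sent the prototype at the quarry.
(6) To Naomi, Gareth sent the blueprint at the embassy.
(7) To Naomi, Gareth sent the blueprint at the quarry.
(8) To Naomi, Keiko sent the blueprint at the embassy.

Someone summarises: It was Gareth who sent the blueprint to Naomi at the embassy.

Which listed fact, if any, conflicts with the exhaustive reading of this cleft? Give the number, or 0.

8

The cleft puts "Gareth" in focus and presupposes the open proposition with same thing, recipient, setting (the blueprint / Naomi / at the embassy).
Exhaustivity: Gareth is the only agent satisfying that background.
Fact (8) shares the background but with agent = Keiko; exhaustivity is violated.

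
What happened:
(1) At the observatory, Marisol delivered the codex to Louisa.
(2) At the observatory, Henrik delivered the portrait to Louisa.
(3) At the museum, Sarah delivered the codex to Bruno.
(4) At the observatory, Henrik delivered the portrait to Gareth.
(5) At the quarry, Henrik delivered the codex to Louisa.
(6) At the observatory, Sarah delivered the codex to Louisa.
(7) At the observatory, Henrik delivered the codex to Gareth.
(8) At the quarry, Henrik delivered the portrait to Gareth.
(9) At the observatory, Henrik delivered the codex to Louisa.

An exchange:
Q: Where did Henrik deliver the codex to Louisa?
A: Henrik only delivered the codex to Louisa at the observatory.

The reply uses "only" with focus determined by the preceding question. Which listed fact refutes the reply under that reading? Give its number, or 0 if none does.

5

The question "Where did ...?" targets the setting, so in the reply the focus falls on "at the observatory".
"Only" then excludes alternative settings while the background — Henrik as agent and the codex as thing and Louisa as recipient — is held fixed.
Fact (5) shares the background with a different setting (at the quarry) — counterexample.
(Fact (2) would refute a reading with focus on the thing — but that is not what the question asks.)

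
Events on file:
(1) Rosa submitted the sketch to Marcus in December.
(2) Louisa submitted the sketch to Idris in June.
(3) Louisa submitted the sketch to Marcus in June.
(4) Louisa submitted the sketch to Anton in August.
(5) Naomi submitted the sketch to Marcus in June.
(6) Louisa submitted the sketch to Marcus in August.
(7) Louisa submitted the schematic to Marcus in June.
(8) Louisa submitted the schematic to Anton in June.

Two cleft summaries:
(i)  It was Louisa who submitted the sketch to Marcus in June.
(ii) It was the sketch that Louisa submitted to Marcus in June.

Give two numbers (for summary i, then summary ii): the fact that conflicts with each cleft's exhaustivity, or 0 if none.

5, 7

(i): focus "Louisa". Looking for the sketch as thing and Marcus as recipient and in June as setting with some other agent — fact (5) has Naomi there. Refuted.
(ii): focus "the sketch". Looking for Louisa as agent and Marcus as recipient and in June as setting with some other thing — fact (7) has the schematic there. Refuted.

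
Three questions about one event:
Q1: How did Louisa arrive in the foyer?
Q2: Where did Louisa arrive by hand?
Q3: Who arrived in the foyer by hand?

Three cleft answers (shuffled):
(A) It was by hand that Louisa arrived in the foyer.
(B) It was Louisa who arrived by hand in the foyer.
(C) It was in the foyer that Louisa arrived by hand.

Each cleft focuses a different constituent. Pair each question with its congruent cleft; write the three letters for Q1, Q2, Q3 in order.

Q1 asks about the manner; cleft (A) focuses "by hand", which is the manner — so Q1 → A.
Q2 asks about the location; cleft (C) focuses "in the foyer", which is the location — so Q2 → C.
Q3 asks about the subject (agent); cleft (B) focuses "Louisa", which is the subject (agent) — so Q3 → B.
Mapping: Q1→A, Q2→C, Q3→B.

ACB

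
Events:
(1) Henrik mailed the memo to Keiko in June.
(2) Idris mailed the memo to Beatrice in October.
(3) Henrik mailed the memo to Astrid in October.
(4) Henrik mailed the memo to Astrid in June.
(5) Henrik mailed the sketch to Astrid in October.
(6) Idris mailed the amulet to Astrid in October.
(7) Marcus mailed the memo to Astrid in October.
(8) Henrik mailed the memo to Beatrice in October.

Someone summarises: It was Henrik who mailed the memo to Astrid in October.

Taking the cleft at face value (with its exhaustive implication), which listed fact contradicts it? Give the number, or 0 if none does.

7

The cleft puts "Henrik" in focus and presupposes the open proposition with the memo as thing and Astrid as recipient and in October as setting.
Exhaustivity: Henrik is the only agent satisfying that background.
Fact (7) shares the background but with agent = Marcus; exhaustivity is violated.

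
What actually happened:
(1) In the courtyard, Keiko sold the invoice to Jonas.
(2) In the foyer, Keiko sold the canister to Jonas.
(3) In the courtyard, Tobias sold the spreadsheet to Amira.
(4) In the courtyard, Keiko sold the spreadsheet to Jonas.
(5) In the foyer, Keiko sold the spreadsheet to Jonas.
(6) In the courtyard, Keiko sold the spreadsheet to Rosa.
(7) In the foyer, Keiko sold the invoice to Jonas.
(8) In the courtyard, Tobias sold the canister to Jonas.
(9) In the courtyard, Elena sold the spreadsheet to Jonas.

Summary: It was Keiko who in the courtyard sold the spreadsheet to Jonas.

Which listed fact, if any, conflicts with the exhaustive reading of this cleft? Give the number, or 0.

The cleft puts "Keiko" in focus and presupposes the open proposition with the spreadsheet as thing and Jonas as recipient and in the courtyard as setting.
Exhaustivity: Keiko is the only agent satisfying that background.
Fact (9) shares the background but with agent = Elena; exhaustivity is violated.

9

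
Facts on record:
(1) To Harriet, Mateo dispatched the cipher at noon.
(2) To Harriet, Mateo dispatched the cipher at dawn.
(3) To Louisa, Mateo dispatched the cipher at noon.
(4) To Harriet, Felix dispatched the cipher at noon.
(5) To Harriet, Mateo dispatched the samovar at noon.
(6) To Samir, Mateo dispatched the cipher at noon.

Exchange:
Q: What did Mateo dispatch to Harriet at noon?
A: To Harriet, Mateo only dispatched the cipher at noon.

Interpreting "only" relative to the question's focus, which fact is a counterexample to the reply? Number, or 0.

The question "What did ...?" targets the thing, so in the reply the focus falls on "the cipher".
"Only" then excludes alternative things while the background — agent = Mateo, recipient = Harriet, setting = at noon — is held fixed.
Fact (5) keeps agent = Mateo, recipient = Harriet, setting = at noon but has thing = the samovar; that refutes the reply.
(Fact (3) would refute a reading with focus on the recipient — but that is not what the question asks.)

5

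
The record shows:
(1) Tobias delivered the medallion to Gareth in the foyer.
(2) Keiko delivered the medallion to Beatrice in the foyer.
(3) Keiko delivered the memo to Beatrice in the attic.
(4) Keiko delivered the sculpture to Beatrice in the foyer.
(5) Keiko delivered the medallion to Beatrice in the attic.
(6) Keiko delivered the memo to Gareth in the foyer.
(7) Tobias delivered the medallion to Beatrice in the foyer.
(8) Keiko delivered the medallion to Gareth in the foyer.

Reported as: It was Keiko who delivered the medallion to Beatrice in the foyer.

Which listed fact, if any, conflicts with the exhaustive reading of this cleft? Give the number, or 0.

7

The cleft puts "Keiko" in focus and presupposes the open proposition with thing = the medallion, recipient = Beatrice, setting = in the foyer.
The exhaustive reading says no other agent fits that background.
But fact (7) also has thing = the medallion, recipient = Beatrice, setting = in the foyer, with agent = Tobias — so the exhaustive reading fails.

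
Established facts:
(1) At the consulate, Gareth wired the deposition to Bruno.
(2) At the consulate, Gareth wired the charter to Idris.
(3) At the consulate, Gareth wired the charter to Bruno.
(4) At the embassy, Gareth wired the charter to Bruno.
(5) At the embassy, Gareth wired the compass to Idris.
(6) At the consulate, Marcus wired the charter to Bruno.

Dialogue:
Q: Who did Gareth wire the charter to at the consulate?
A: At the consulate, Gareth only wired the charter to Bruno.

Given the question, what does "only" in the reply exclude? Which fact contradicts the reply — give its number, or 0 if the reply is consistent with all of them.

2

The question "Who did ... to ...?" targets the recipient, so in the reply the focus falls on "Bruno".
So "only" ranges over recipients; the rest (Gareth as agent and the charter as thing and at the consulate as setting) is presupposed.
Fact (2) shares the background with a different recipient (Idris) — counterexample.
(Fact (4) would refute a reading with focus on the setting — but that is not what the question asks.)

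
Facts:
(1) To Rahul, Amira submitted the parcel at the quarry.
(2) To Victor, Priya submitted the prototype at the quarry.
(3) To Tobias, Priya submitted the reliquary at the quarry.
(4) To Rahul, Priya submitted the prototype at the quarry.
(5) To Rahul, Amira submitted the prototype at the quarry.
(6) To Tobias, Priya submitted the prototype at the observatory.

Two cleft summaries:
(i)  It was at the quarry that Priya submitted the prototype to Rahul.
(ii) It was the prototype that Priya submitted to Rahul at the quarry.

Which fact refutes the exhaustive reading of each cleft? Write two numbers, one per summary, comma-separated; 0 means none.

0, 0

(i): focus "at the quarry". No fact shares same agent, thing, recipient (Priya / the prototype / Rahul) with a different setting. 0.
(ii): focus "the prototype". No fact shares same agent, recipient, setting (Priya / Rahul / at the quarry) with a different thing. 0.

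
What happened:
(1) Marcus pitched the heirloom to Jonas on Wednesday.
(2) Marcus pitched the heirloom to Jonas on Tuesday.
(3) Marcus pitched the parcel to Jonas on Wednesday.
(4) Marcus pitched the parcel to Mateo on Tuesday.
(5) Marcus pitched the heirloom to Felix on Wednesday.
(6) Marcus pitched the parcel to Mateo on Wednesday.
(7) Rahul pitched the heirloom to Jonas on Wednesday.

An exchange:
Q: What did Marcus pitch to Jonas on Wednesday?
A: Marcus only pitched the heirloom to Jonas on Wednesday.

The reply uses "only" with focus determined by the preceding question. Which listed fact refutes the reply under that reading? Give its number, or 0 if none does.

3

The question "What did ...?" targets the thing, so in the reply the focus falls on "the heirloom".
"Only" then excludes alternative things while the background — Marcus as agent and Jonas as recipient and on Wednesday as setting — is held fixed.
Fact (3) keeps Marcus as agent and Jonas as recipient and on Wednesday as setting but has thing = the parcel; that refutes the reply.
(Fact (2) would refute a reading with focus on the setting — but that is not what the question asks.)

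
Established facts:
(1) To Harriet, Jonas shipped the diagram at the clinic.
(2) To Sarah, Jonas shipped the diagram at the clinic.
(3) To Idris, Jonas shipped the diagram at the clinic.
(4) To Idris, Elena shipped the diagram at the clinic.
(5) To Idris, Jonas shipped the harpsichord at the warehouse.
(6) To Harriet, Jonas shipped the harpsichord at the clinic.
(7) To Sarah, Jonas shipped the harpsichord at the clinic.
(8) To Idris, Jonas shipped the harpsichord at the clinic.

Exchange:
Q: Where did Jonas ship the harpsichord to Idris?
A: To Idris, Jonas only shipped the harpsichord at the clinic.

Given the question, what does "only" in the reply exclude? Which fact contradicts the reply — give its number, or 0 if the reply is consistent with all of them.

5

The question "Where did ...?" targets the setting, so in the reply the focus falls on "at the clinic".
So "only" ranges over settings; the rest (agent = Jonas, thing = the harpsichord, recipient = Idris) is presupposed.
Fact (5) keeps agent = Jonas, thing = the harpsichord, recipient = Idris but has setting = at the warehouse; that refutes the reply.
(Fact (6) would refute a reading with focus on the recipient — but that is not what the question asks.)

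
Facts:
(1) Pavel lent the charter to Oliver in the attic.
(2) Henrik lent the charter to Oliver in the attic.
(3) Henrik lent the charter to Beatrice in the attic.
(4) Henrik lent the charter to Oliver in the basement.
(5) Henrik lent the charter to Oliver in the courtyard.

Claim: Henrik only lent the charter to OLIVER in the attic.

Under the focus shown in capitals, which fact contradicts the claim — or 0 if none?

Focus (in capitals) is "Oliver" — the recipient. "Only" excludes alternative recipients while holding fixed Henrik as agent and the charter as thing and in the attic as setting.
Fact (3) matches on Henrik as agent and the charter as thing and in the attic as setting, but has recipient = Beatrice instead. That refutes the claim.

3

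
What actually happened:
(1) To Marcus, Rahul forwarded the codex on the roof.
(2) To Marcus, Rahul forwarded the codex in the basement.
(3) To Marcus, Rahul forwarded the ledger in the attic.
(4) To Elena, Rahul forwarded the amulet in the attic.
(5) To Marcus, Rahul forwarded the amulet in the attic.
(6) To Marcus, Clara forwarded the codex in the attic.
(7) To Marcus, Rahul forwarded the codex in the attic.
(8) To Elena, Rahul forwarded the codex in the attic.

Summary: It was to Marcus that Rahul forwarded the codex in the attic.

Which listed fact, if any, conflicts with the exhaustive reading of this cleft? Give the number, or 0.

Focus of the cleft: "Marcus" (the recipient). Presupposed background: Rahul as agent and the codex as thing and in the attic as setting.
The exhaustive reading says no other recipient fits that background.
But fact (8) also has Rahul as agent and the codex as thing and in the attic as setting, with recipient = Elena — so the exhaustive reading fails.

8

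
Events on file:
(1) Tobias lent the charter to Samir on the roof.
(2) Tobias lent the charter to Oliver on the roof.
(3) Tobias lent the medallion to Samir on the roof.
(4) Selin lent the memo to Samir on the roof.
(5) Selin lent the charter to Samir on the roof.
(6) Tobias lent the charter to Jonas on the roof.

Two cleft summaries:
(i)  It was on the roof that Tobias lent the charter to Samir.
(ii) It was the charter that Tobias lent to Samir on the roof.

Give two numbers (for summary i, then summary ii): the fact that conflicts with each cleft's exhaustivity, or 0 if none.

0, 3

Summary (i) focuses "on the roof" (the setting); background same agent, thing, recipient (Tobias / the charter / Samir). No fact matches that background with a different setting, so 0.
Summary (ii) focuses "the charter" (the thing); background same agent, recipient, setting (Tobias / Samir / on the roof). Fact (3) matches that background with thing = the medallion — refutes (ii).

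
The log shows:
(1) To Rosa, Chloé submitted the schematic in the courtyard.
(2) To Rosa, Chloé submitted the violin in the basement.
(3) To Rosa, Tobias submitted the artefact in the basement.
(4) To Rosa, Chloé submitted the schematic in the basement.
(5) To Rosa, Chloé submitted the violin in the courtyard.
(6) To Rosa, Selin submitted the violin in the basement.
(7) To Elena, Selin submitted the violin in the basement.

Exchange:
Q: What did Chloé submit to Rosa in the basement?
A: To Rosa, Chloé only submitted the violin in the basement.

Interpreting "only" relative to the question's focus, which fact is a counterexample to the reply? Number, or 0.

4

The question "What did ...?" targets the thing, so in the reply the focus falls on "the violin".
"Only" then excludes alternative things while the background — agent = Chloé, recipient = Rosa, setting = in the basement — is held fixed.
Fact (4) shares the background with a different thing (the schematic) — counterexample.
(Fact (5) would refute a reading with focus on the setting — but that is not what the question asks.)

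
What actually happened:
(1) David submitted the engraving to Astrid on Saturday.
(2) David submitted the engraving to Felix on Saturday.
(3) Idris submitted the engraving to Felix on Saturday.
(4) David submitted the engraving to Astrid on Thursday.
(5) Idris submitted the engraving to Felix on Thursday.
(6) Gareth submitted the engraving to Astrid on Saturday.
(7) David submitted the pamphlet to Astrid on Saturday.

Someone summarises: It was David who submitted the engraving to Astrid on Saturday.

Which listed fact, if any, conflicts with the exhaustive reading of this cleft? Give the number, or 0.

The cleft puts "David" in focus and presupposes the open proposition with thing = the engraving, recipient = Astrid, setting = on Saturday.
The exhaustive reading says no other agent fits that background.
Fact (6) shares the background but with agent = Gareth; exhaustivity is violated.

6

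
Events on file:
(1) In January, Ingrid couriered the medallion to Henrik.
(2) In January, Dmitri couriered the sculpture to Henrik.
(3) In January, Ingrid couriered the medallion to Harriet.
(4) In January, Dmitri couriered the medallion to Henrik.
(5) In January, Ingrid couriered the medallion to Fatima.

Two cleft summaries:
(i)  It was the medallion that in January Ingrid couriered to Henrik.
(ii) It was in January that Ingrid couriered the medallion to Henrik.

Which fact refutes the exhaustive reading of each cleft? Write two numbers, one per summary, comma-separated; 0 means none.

0, 0

Summary (i) focuses "the medallion" (the thing); background agent = Ingrid, recipient = Henrik, setting = in January. No fact matches that background with a different thing, so 0.
Summary (ii) focuses "in January" (the setting); background agent = Ingrid, thing = the medallion, recipient = Henrik. No fact matches that background with a different setting, so 0.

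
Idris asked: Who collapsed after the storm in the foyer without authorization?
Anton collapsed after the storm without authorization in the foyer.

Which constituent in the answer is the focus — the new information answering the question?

The wh-word "who" asks about the subject (agent).
In the answer, "without authorization", "in the foyer" and "after the storm" are given — repeated from the question.
The constituent filling the subject (agent) gap is "Anton"; that is the focus and would carry nuclear stress.

Anton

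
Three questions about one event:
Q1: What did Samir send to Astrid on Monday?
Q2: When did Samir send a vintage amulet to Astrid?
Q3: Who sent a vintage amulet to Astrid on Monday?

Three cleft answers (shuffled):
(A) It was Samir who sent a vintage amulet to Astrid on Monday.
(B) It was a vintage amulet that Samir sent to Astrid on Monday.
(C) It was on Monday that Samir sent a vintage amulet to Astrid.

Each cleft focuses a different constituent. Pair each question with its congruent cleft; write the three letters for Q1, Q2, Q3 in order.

BCA

Q1 asks about the direct object; cleft (B) focuses "a vintage amulet", which is the direct object — so Q1 → B.
Q2 asks about the time; cleft (C) focuses "on Monday", which is the time — so Q2 → C.
Q3 asks about the subject (agent); cleft (A) focuses "Samir", which is the subject (agent) — so Q3 → A.
Mapping: Q1→B, Q2→C, Q3→A.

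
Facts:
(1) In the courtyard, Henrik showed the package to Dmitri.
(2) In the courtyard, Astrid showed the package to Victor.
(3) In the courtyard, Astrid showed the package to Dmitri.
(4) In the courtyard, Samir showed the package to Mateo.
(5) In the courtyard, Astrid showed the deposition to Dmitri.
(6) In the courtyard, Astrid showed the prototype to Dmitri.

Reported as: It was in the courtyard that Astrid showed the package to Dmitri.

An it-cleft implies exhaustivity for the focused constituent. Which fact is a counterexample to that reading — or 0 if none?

The cleft puts "in the courtyard" in focus and presupposes the open proposition with Astrid as agent and the package as thing and Dmitri as recipient.
Exhaustivity: in the courtyard is the only setting satisfying that background.
No listed fact matches the background with a different setting. Exhaustivity holds.

0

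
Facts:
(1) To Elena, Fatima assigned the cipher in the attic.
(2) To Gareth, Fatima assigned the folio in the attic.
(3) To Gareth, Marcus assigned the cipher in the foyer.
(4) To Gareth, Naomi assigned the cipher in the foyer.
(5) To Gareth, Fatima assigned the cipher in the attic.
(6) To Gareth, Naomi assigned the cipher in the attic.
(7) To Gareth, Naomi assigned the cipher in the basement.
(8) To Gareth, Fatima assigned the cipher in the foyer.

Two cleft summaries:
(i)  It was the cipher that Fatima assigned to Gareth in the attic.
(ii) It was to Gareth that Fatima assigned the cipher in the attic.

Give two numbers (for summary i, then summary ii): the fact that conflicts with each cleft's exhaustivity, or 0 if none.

(i): focus "the cipher". Looking for Fatima as agent and Gareth as recipient and in the attic as setting with some other thing — fact (2) has the folio there. Refuted.
(ii): focus "Gareth". Looking for Fatima as agent and the cipher as thing and in the attic as setting with some other recipient — fact (1) has Elena there. Refuted.

2, 1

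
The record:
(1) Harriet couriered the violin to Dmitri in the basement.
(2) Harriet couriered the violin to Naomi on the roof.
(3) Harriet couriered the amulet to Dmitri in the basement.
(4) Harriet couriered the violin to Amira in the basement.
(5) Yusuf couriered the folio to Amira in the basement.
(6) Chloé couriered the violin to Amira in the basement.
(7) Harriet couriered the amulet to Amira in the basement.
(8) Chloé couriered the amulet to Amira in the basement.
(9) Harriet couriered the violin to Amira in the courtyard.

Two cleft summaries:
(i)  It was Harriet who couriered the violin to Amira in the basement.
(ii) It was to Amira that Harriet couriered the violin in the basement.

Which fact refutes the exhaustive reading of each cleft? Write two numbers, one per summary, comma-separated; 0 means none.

6, 1

Summary (i) focuses "Harriet" (the agent); background the violin as thing and Amira as recipient and in the basement as setting. Fact (6) matches that background with agent = Chloé — refutes (i).
Summary (ii) focuses "Amira" (the recipient); background Harriet as agent and the violin as thing and in the basement as setting. Fact (1) matches that background with recipient = Dmitri — refutes (ii).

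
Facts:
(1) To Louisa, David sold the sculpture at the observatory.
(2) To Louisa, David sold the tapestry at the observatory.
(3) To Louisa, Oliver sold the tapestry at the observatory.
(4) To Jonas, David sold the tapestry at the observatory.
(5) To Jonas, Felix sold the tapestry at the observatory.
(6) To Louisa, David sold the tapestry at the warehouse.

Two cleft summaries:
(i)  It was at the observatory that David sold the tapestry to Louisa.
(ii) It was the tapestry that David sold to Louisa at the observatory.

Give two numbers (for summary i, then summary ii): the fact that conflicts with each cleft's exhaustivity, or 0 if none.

(i): focus "at the observatory". Looking for same agent, thing, recipient (David / the tapestry / Louisa) with some other setting — fact (6) has at the warehouse there. Refuted.
(ii): focus "the tapestry". Looking for same agent, recipient, setting (David / Louisa / at the observatory) with some other thing — fact (1) has the sculpture there. Refuted.

6, 1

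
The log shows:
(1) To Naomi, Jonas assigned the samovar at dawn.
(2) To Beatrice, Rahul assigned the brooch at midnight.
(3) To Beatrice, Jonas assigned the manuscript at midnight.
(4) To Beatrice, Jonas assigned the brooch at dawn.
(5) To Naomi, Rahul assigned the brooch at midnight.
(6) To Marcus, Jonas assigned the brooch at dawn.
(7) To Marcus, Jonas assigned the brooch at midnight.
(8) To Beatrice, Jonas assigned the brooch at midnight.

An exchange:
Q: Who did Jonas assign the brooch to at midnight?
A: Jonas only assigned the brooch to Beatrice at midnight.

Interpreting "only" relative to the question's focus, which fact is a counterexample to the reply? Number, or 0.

7

Answering "Who did ... to ...?" puts focus on the recipient — here, "Beatrice".
So "only" ranges over recipients; the rest (Jonas as agent and the brooch as thing and at midnight as setting) is presupposed.
Fact (7) keeps Jonas as agent and the brooch as thing and at midnight as setting but has recipient = Marcus; that refutes the reply.
(Fact (3) would refute a reading with focus on the thing — but that is not what the question asks.)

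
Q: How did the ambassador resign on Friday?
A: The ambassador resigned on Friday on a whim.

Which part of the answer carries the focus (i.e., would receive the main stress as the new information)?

on a whim

The wh-word "how" asks about the manner.
In the answer, "the ambassador" and "on Friday" are given — repeated from the question.
The constituent filling the manner gap is "on a whim"; that is the focus and would carry nuclear stress.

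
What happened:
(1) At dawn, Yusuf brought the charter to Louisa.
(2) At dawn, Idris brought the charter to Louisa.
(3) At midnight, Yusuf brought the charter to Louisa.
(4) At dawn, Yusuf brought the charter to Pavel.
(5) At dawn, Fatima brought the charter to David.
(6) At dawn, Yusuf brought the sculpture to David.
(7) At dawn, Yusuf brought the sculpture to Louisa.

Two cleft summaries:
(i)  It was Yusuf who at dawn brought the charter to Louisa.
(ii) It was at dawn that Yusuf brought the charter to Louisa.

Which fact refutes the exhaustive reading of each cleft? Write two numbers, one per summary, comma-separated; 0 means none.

2, 3

(i): focus "Yusuf". Looking for same thing, recipient, setting (the charter / Louisa / at dawn) with some other agent — fact (2) has Idris there. Refuted.
(ii): focus "at dawn". Looking for same agent, thing, recipient (Yusuf / the charter / Louisa) with some other setting — fact (3) has at midnight there. Refuted.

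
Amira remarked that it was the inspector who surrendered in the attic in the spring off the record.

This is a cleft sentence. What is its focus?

the inspector

In an it-cleft "It was X that/who ...", the clefted constituent X is the focus; the that/who-clause expresses the presupposed open proposition.
Here the focus is "the inspector". The backgrounded (presupposed) material includes "off the record", "in the attic" and "in the spring".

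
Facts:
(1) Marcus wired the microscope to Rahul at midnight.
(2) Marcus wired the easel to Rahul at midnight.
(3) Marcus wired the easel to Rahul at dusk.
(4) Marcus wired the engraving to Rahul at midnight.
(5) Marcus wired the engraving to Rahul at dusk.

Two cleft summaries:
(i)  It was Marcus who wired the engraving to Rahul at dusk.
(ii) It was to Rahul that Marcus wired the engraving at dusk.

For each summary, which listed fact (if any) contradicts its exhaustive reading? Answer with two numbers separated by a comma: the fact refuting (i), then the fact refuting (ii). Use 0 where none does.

0, 0

Summary (i) focuses "Marcus" (the agent); background same thing, recipient, setting (the engraving / Rahul / at dusk). No fact matches that background with a different agent, so 0.
Summary (ii) focuses "Rahul" (the recipient); background same agent, thing, setting (Marcus / the engraving / at dusk). No fact matches that background with a different recipient, so 0.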